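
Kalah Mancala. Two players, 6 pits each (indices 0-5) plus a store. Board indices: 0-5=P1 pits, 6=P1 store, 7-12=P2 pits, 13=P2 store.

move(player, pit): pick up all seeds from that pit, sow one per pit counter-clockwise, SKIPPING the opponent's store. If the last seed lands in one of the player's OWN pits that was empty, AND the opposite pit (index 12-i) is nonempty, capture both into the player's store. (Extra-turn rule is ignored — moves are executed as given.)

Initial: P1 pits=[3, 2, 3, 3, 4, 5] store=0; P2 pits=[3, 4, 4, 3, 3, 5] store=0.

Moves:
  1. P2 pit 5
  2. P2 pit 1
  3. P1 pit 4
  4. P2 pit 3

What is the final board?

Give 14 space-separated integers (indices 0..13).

Answer: 1 3 4 4 0 6 1 4 1 5 0 5 1 7

Derivation:
Move 1: P2 pit5 -> P1=[4,3,4,4,4,5](0) P2=[3,4,4,3,3,0](1)
Move 2: P2 pit1 -> P1=[0,3,4,4,4,5](0) P2=[3,0,5,4,4,0](6)
Move 3: P1 pit4 -> P1=[0,3,4,4,0,6](1) P2=[4,1,5,4,4,0](6)
Move 4: P2 pit3 -> P1=[1,3,4,4,0,6](1) P2=[4,1,5,0,5,1](7)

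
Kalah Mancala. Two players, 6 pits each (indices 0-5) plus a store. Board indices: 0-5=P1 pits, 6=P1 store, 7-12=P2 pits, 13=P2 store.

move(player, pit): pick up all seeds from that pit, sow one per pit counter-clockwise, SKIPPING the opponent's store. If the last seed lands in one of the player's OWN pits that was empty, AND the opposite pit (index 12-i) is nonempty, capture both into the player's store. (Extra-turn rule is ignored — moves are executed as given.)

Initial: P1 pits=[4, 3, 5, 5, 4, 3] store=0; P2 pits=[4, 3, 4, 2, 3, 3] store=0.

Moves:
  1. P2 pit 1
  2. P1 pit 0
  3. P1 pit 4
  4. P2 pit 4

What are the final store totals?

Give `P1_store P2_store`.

Answer: 1 1

Derivation:
Move 1: P2 pit1 -> P1=[4,3,5,5,4,3](0) P2=[4,0,5,3,4,3](0)
Move 2: P1 pit0 -> P1=[0,4,6,6,5,3](0) P2=[4,0,5,3,4,3](0)
Move 3: P1 pit4 -> P1=[0,4,6,6,0,4](1) P2=[5,1,6,3,4,3](0)
Move 4: P2 pit4 -> P1=[1,5,6,6,0,4](1) P2=[5,1,6,3,0,4](1)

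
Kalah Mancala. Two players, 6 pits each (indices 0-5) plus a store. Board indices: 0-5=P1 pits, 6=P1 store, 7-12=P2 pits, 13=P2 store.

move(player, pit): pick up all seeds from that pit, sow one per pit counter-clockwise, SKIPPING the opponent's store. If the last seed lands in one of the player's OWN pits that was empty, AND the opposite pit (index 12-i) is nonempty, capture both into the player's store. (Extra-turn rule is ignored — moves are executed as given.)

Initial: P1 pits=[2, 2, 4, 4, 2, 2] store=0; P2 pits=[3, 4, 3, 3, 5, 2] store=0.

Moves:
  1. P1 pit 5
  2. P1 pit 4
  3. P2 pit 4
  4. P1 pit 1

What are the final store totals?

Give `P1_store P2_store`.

Answer: 7 1

Derivation:
Move 1: P1 pit5 -> P1=[2,2,4,4,2,0](1) P2=[4,4,3,3,5,2](0)
Move 2: P1 pit4 -> P1=[2,2,4,4,0,1](2) P2=[4,4,3,3,5,2](0)
Move 3: P2 pit4 -> P1=[3,3,5,4,0,1](2) P2=[4,4,3,3,0,3](1)
Move 4: P1 pit1 -> P1=[3,0,6,5,0,1](7) P2=[4,0,3,3,0,3](1)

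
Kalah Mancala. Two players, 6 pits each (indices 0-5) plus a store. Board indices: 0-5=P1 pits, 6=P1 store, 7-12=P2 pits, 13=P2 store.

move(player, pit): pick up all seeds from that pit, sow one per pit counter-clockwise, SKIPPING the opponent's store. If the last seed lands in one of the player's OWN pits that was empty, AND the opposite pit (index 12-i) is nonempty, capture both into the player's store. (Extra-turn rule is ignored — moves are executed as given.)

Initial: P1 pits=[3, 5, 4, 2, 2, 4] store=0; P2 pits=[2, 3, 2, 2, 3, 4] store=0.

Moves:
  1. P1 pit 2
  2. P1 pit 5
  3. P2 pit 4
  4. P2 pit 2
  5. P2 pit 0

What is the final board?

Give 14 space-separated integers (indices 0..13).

Answer: 4 5 0 3 3 0 2 0 5 1 5 1 6 1

Derivation:
Move 1: P1 pit2 -> P1=[3,5,0,3,3,5](1) P2=[2,3,2,2,3,4](0)
Move 2: P1 pit5 -> P1=[3,5,0,3,3,0](2) P2=[3,4,3,3,3,4](0)
Move 3: P2 pit4 -> P1=[4,5,0,3,3,0](2) P2=[3,4,3,3,0,5](1)
Move 4: P2 pit2 -> P1=[4,5,0,3,3,0](2) P2=[3,4,0,4,1,6](1)
Move 5: P2 pit0 -> P1=[4,5,0,3,3,0](2) P2=[0,5,1,5,1,6](1)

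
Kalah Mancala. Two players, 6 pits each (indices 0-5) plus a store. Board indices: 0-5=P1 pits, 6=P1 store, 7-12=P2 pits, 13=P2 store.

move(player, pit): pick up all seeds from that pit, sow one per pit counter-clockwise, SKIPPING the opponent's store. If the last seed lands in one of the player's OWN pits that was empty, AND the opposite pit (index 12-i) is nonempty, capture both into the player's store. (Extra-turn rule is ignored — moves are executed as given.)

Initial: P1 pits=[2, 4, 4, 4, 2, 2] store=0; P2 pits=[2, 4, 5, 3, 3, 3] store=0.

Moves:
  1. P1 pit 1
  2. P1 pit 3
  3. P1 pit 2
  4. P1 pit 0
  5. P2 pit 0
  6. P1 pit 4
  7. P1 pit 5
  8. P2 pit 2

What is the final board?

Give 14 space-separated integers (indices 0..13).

Move 1: P1 pit1 -> P1=[2,0,5,5,3,3](0) P2=[2,4,5,3,3,3](0)
Move 2: P1 pit3 -> P1=[2,0,5,0,4,4](1) P2=[3,5,5,3,3,3](0)
Move 3: P1 pit2 -> P1=[2,0,0,1,5,5](2) P2=[4,5,5,3,3,3](0)
Move 4: P1 pit0 -> P1=[0,1,0,1,5,5](6) P2=[4,5,5,0,3,3](0)
Move 5: P2 pit0 -> P1=[0,1,0,1,5,5](6) P2=[0,6,6,1,4,3](0)
Move 6: P1 pit4 -> P1=[0,1,0,1,0,6](7) P2=[1,7,7,1,4,3](0)
Move 7: P1 pit5 -> P1=[0,1,0,1,0,0](8) P2=[2,8,8,2,5,3](0)
Move 8: P2 pit2 -> P1=[1,2,1,2,0,0](8) P2=[2,8,0,3,6,4](1)

Answer: 1 2 1 2 0 0 8 2 8 0 3 6 4 1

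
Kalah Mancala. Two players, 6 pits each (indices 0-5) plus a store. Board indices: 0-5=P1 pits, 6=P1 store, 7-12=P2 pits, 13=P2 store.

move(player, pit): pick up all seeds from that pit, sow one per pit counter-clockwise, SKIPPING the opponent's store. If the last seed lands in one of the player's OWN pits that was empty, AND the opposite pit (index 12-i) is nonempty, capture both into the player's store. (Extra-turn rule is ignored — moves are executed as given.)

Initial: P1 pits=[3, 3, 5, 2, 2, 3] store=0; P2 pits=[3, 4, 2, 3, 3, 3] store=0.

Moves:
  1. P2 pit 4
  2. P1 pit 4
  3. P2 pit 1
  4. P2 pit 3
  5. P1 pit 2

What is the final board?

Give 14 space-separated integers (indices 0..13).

Answer: 5 3 0 3 1 5 2 4 0 3 0 2 6 2

Derivation:
Move 1: P2 pit4 -> P1=[4,3,5,2,2,3](0) P2=[3,4,2,3,0,4](1)
Move 2: P1 pit4 -> P1=[4,3,5,2,0,4](1) P2=[3,4,2,3,0,4](1)
Move 3: P2 pit1 -> P1=[4,3,5,2,0,4](1) P2=[3,0,3,4,1,5](1)
Move 4: P2 pit3 -> P1=[5,3,5,2,0,4](1) P2=[3,0,3,0,2,6](2)
Move 5: P1 pit2 -> P1=[5,3,0,3,1,5](2) P2=[4,0,3,0,2,6](2)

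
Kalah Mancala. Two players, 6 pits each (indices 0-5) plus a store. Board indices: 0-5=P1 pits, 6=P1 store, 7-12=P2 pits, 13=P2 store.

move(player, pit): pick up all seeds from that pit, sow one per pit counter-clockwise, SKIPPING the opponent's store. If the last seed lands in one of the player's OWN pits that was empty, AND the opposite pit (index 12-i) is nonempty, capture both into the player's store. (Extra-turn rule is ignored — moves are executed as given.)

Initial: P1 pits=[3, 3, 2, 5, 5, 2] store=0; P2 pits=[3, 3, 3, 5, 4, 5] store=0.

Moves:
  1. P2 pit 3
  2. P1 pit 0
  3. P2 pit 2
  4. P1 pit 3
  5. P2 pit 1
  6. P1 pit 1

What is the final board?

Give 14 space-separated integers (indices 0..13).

Move 1: P2 pit3 -> P1=[4,4,2,5,5,2](0) P2=[3,3,3,0,5,6](1)
Move 2: P1 pit0 -> P1=[0,5,3,6,6,2](0) P2=[3,3,3,0,5,6](1)
Move 3: P2 pit2 -> P1=[0,5,3,6,6,2](0) P2=[3,3,0,1,6,7](1)
Move 4: P1 pit3 -> P1=[0,5,3,0,7,3](1) P2=[4,4,1,1,6,7](1)
Move 5: P2 pit1 -> P1=[0,5,3,0,7,3](1) P2=[4,0,2,2,7,8](1)
Move 6: P1 pit1 -> P1=[0,0,4,1,8,4](2) P2=[4,0,2,2,7,8](1)

Answer: 0 0 4 1 8 4 2 4 0 2 2 7 8 1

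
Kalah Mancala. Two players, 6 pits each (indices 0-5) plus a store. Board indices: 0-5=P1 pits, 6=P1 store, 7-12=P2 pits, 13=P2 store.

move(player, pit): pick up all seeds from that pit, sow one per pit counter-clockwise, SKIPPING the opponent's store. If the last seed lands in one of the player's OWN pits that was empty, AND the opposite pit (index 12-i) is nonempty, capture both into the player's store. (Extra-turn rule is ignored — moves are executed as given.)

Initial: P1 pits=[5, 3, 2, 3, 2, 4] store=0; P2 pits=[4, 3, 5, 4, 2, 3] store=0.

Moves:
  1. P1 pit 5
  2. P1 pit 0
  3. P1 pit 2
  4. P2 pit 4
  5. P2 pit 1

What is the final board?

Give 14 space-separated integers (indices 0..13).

Answer: 0 4 0 5 4 1 7 0 0 7 5 1 5 1

Derivation:
Move 1: P1 pit5 -> P1=[5,3,2,3,2,0](1) P2=[5,4,6,4,2,3](0)
Move 2: P1 pit0 -> P1=[0,4,3,4,3,0](7) P2=[0,4,6,4,2,3](0)
Move 3: P1 pit2 -> P1=[0,4,0,5,4,1](7) P2=[0,4,6,4,2,3](0)
Move 4: P2 pit4 -> P1=[0,4,0,5,4,1](7) P2=[0,4,6,4,0,4](1)
Move 5: P2 pit1 -> P1=[0,4,0,5,4,1](7) P2=[0,0,7,5,1,5](1)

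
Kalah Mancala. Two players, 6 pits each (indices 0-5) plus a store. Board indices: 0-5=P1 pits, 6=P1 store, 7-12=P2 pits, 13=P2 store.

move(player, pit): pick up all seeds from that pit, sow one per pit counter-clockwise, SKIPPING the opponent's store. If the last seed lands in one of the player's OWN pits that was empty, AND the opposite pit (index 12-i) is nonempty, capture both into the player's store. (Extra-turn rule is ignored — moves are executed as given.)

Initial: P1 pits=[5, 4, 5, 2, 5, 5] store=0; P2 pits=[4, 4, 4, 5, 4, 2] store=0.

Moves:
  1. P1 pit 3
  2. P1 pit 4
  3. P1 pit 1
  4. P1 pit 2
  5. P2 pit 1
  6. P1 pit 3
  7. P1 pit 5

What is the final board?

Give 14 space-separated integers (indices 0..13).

Move 1: P1 pit3 -> P1=[5,4,5,0,6,6](0) P2=[4,4,4,5,4,2](0)
Move 2: P1 pit4 -> P1=[5,4,5,0,0,7](1) P2=[5,5,5,6,4,2](0)
Move 3: P1 pit1 -> P1=[5,0,6,1,1,8](1) P2=[5,5,5,6,4,2](0)
Move 4: P1 pit2 -> P1=[5,0,0,2,2,9](2) P2=[6,6,5,6,4,2](0)
Move 5: P2 pit1 -> P1=[6,0,0,2,2,9](2) P2=[6,0,6,7,5,3](1)
Move 6: P1 pit3 -> P1=[6,0,0,0,3,10](2) P2=[6,0,6,7,5,3](1)
Move 7: P1 pit5 -> P1=[7,1,0,0,3,0](12) P2=[7,1,7,0,6,4](1)

Answer: 7 1 0 0 3 0 12 7 1 7 0 6 4 1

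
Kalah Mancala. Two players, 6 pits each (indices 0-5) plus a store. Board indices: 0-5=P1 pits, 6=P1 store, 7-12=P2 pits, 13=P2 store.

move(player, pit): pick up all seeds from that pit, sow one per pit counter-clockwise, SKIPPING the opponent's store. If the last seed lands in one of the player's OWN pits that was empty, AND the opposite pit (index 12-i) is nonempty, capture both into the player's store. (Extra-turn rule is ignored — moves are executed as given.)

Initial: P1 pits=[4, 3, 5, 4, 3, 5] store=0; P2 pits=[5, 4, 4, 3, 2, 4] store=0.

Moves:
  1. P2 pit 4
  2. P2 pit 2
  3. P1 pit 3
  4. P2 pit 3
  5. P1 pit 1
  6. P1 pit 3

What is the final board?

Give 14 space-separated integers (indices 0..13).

Answer: 5 0 6 0 6 6 1 6 4 0 0 2 7 3

Derivation:
Move 1: P2 pit4 -> P1=[4,3,5,4,3,5](0) P2=[5,4,4,3,0,5](1)
Move 2: P2 pit2 -> P1=[4,3,5,4,3,5](0) P2=[5,4,0,4,1,6](2)
Move 3: P1 pit3 -> P1=[4,3,5,0,4,6](1) P2=[6,4,0,4,1,6](2)
Move 4: P2 pit3 -> P1=[5,3,5,0,4,6](1) P2=[6,4,0,0,2,7](3)
Move 5: P1 pit1 -> P1=[5,0,6,1,5,6](1) P2=[6,4,0,0,2,7](3)
Move 6: P1 pit3 -> P1=[5,0,6,0,6,6](1) P2=[6,4,0,0,2,7](3)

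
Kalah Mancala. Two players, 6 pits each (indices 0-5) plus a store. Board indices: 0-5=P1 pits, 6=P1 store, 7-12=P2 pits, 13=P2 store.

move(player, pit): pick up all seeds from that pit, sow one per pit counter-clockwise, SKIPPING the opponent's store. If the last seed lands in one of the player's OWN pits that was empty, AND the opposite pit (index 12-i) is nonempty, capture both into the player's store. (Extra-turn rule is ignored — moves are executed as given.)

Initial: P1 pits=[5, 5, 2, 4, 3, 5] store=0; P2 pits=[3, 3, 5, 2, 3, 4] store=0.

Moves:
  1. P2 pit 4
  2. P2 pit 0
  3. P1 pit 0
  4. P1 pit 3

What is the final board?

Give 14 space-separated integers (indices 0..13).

Answer: 0 6 3 0 5 7 2 1 5 6 3 0 5 1

Derivation:
Move 1: P2 pit4 -> P1=[6,5,2,4,3,5](0) P2=[3,3,5,2,0,5](1)
Move 2: P2 pit0 -> P1=[6,5,2,4,3,5](0) P2=[0,4,6,3,0,5](1)
Move 3: P1 pit0 -> P1=[0,6,3,5,4,6](1) P2=[0,4,6,3,0,5](1)
Move 4: P1 pit3 -> P1=[0,6,3,0,5,7](2) P2=[1,5,6,3,0,5](1)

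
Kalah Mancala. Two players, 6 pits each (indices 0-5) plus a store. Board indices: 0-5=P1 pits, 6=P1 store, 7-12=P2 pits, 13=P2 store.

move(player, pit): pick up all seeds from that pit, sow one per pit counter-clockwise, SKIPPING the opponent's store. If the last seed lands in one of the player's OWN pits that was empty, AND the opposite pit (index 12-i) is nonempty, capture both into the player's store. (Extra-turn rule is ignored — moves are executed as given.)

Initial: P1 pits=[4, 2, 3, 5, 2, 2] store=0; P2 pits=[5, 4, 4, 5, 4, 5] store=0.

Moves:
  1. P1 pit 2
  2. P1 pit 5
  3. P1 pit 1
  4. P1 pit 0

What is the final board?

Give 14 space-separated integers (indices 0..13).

Answer: 0 1 2 8 4 0 1 6 5 4 5 4 5 0

Derivation:
Move 1: P1 pit2 -> P1=[4,2,0,6,3,3](0) P2=[5,4,4,5,4,5](0)
Move 2: P1 pit5 -> P1=[4,2,0,6,3,0](1) P2=[6,5,4,5,4,5](0)
Move 3: P1 pit1 -> P1=[4,0,1,7,3,0](1) P2=[6,5,4,5,4,5](0)
Move 4: P1 pit0 -> P1=[0,1,2,8,4,0](1) P2=[6,5,4,5,4,5](0)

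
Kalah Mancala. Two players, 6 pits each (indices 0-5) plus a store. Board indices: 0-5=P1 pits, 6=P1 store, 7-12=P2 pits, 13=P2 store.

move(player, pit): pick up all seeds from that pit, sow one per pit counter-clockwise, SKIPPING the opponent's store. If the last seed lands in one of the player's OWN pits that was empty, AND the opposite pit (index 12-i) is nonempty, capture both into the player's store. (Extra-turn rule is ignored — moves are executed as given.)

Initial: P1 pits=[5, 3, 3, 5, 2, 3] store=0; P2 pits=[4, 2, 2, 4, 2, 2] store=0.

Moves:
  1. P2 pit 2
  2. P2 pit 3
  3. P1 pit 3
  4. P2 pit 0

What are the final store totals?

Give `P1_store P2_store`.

Move 1: P2 pit2 -> P1=[5,3,3,5,2,3](0) P2=[4,2,0,5,3,2](0)
Move 2: P2 pit3 -> P1=[6,4,3,5,2,3](0) P2=[4,2,0,0,4,3](1)
Move 3: P1 pit3 -> P1=[6,4,3,0,3,4](1) P2=[5,3,0,0,4,3](1)
Move 4: P2 pit0 -> P1=[6,4,3,0,3,4](1) P2=[0,4,1,1,5,4](1)

Answer: 1 1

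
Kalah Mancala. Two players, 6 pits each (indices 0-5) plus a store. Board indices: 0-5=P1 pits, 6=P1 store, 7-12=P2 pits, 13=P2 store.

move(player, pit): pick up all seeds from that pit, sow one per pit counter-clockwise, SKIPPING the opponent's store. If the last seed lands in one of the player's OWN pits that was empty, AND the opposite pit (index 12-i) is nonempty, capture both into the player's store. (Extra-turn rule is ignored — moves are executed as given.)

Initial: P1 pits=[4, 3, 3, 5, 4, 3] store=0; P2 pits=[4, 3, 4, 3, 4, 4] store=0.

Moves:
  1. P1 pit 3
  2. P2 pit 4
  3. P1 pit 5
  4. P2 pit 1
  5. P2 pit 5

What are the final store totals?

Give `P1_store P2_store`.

Answer: 2 3

Derivation:
Move 1: P1 pit3 -> P1=[4,3,3,0,5,4](1) P2=[5,4,4,3,4,4](0)
Move 2: P2 pit4 -> P1=[5,4,3,0,5,4](1) P2=[5,4,4,3,0,5](1)
Move 3: P1 pit5 -> P1=[5,4,3,0,5,0](2) P2=[6,5,5,3,0,5](1)
Move 4: P2 pit1 -> P1=[5,4,3,0,5,0](2) P2=[6,0,6,4,1,6](2)
Move 5: P2 pit5 -> P1=[6,5,4,1,6,0](2) P2=[6,0,6,4,1,0](3)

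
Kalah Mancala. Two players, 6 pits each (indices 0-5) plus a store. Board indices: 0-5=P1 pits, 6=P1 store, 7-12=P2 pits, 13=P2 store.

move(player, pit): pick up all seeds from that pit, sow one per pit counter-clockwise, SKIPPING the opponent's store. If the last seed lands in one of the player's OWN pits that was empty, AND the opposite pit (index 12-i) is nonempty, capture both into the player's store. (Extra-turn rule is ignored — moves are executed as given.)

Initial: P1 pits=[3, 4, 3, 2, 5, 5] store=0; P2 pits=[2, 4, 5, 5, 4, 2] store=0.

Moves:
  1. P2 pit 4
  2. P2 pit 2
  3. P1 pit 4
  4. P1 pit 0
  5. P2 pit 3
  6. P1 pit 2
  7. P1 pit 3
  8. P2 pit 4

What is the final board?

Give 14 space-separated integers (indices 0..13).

Move 1: P2 pit4 -> P1=[4,5,3,2,5,5](0) P2=[2,4,5,5,0,3](1)
Move 2: P2 pit2 -> P1=[5,5,3,2,5,5](0) P2=[2,4,0,6,1,4](2)
Move 3: P1 pit4 -> P1=[5,5,3,2,0,6](1) P2=[3,5,1,6,1,4](2)
Move 4: P1 pit0 -> P1=[0,6,4,3,1,7](1) P2=[3,5,1,6,1,4](2)
Move 5: P2 pit3 -> P1=[1,7,5,3,1,7](1) P2=[3,5,1,0,2,5](3)
Move 6: P1 pit2 -> P1=[1,7,0,4,2,8](2) P2=[4,5,1,0,2,5](3)
Move 7: P1 pit3 -> P1=[1,7,0,0,3,9](3) P2=[5,5,1,0,2,5](3)
Move 8: P2 pit4 -> P1=[1,7,0,0,3,9](3) P2=[5,5,1,0,0,6](4)

Answer: 1 7 0 0 3 9 3 5 5 1 0 0 6 4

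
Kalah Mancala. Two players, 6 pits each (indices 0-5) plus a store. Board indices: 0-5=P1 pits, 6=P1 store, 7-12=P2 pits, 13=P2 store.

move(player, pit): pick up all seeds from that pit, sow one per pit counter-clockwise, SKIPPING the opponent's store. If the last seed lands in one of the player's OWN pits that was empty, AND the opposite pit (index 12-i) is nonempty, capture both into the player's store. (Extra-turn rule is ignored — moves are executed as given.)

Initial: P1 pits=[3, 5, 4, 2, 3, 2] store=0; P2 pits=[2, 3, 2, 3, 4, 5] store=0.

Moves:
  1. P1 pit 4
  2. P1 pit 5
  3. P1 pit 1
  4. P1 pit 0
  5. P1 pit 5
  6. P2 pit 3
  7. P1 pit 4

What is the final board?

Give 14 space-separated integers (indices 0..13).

Move 1: P1 pit4 -> P1=[3,5,4,2,0,3](1) P2=[3,3,2,3,4,5](0)
Move 2: P1 pit5 -> P1=[3,5,4,2,0,0](2) P2=[4,4,2,3,4,5](0)
Move 3: P1 pit1 -> P1=[3,0,5,3,1,1](3) P2=[4,4,2,3,4,5](0)
Move 4: P1 pit0 -> P1=[0,1,6,4,1,1](3) P2=[4,4,2,3,4,5](0)
Move 5: P1 pit5 -> P1=[0,1,6,4,1,0](4) P2=[4,4,2,3,4,5](0)
Move 6: P2 pit3 -> P1=[0,1,6,4,1,0](4) P2=[4,4,2,0,5,6](1)
Move 7: P1 pit4 -> P1=[0,1,6,4,0,0](9) P2=[0,4,2,0,5,6](1)

Answer: 0 1 6 4 0 0 9 0 4 2 0 5 6 1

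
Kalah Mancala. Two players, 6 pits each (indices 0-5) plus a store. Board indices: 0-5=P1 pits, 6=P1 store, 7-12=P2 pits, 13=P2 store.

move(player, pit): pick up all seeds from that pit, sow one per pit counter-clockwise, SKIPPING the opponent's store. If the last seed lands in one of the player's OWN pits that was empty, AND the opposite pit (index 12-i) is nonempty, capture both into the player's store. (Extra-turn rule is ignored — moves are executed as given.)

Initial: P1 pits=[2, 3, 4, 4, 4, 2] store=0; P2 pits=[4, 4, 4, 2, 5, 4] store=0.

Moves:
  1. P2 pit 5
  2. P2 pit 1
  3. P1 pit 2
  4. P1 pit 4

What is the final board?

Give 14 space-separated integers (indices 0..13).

Move 1: P2 pit5 -> P1=[3,4,5,4,4,2](0) P2=[4,4,4,2,5,0](1)
Move 2: P2 pit1 -> P1=[0,4,5,4,4,2](0) P2=[4,0,5,3,6,0](5)
Move 3: P1 pit2 -> P1=[0,4,0,5,5,3](1) P2=[5,0,5,3,6,0](5)
Move 4: P1 pit4 -> P1=[0,4,0,5,0,4](2) P2=[6,1,6,3,6,0](5)

Answer: 0 4 0 5 0 4 2 6 1 6 3 6 0 5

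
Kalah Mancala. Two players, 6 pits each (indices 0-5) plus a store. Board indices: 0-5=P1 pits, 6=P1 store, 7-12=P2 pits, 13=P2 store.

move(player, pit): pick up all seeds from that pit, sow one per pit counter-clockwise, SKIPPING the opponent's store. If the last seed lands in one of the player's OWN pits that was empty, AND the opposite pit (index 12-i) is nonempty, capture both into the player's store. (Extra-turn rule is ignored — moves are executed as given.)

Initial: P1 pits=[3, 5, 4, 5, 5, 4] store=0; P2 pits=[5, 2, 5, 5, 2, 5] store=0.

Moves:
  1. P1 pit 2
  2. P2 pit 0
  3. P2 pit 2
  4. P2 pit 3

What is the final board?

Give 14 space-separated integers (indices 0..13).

Move 1: P1 pit2 -> P1=[3,5,0,6,6,5](1) P2=[5,2,5,5,2,5](0)
Move 2: P2 pit0 -> P1=[3,5,0,6,6,5](1) P2=[0,3,6,6,3,6](0)
Move 3: P2 pit2 -> P1=[4,6,0,6,6,5](1) P2=[0,3,0,7,4,7](1)
Move 4: P2 pit3 -> P1=[5,7,1,7,6,5](1) P2=[0,3,0,0,5,8](2)

Answer: 5 7 1 7 6 5 1 0 3 0 0 5 8 2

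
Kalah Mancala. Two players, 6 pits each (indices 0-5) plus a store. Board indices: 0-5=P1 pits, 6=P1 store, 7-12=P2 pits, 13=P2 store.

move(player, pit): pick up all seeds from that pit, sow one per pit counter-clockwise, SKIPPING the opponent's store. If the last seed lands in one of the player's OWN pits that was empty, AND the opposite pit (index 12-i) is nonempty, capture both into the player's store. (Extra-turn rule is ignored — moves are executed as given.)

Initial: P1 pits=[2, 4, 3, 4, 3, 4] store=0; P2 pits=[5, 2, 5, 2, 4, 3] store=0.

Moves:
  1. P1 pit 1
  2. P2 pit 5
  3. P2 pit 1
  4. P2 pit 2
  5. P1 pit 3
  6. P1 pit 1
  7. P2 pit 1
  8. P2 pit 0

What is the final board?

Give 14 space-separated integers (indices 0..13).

Answer: 4 0 5 0 5 6 1 0 1 1 5 6 2 5

Derivation:
Move 1: P1 pit1 -> P1=[2,0,4,5,4,5](0) P2=[5,2,5,2,4,3](0)
Move 2: P2 pit5 -> P1=[3,1,4,5,4,5](0) P2=[5,2,5,2,4,0](1)
Move 3: P2 pit1 -> P1=[3,1,4,5,4,5](0) P2=[5,0,6,3,4,0](1)
Move 4: P2 pit2 -> P1=[4,2,4,5,4,5](0) P2=[5,0,0,4,5,1](2)
Move 5: P1 pit3 -> P1=[4,2,4,0,5,6](1) P2=[6,1,0,4,5,1](2)
Move 6: P1 pit1 -> P1=[4,0,5,1,5,6](1) P2=[6,1,0,4,5,1](2)
Move 7: P2 pit1 -> P1=[4,0,5,0,5,6](1) P2=[6,0,0,4,5,1](4)
Move 8: P2 pit0 -> P1=[4,0,5,0,5,6](1) P2=[0,1,1,5,6,2](5)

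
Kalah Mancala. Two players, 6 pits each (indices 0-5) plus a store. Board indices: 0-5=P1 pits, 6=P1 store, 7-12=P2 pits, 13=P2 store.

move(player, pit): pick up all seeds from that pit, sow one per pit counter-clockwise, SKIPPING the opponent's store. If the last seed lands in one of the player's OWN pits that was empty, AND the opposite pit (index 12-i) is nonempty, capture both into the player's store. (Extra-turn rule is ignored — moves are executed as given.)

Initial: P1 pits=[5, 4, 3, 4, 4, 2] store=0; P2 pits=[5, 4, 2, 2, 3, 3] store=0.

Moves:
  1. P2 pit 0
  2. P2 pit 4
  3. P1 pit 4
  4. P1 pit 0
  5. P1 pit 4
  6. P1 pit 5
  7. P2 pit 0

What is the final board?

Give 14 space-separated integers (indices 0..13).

Move 1: P2 pit0 -> P1=[5,4,3,4,4,2](0) P2=[0,5,3,3,4,4](0)
Move 2: P2 pit4 -> P1=[6,5,3,4,4,2](0) P2=[0,5,3,3,0,5](1)
Move 3: P1 pit4 -> P1=[6,5,3,4,0,3](1) P2=[1,6,3,3,0,5](1)
Move 4: P1 pit0 -> P1=[0,6,4,5,1,4](2) P2=[1,6,3,3,0,5](1)
Move 5: P1 pit4 -> P1=[0,6,4,5,0,5](2) P2=[1,6,3,3,0,5](1)
Move 6: P1 pit5 -> P1=[0,6,4,5,0,0](3) P2=[2,7,4,4,0,5](1)
Move 7: P2 pit0 -> P1=[0,6,4,5,0,0](3) P2=[0,8,5,4,0,5](1)

Answer: 0 6 4 5 0 0 3 0 8 5 4 0 5 1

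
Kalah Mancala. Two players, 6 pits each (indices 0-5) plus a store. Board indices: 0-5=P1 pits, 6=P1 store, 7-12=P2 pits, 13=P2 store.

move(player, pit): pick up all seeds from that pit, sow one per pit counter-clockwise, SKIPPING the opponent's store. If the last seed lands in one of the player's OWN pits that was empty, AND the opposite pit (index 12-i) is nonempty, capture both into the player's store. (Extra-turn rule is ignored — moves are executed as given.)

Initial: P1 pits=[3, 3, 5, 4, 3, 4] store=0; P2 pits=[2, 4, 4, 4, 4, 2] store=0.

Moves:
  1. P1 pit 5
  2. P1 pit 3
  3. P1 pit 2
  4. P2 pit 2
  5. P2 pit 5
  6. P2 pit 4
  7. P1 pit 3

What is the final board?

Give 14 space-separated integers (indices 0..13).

Answer: 6 5 1 0 6 2 3 5 5 0 5 0 1 3

Derivation:
Move 1: P1 pit5 -> P1=[3,3,5,4,3,0](1) P2=[3,5,5,4,4,2](0)
Move 2: P1 pit3 -> P1=[3,3,5,0,4,1](2) P2=[4,5,5,4,4,2](0)
Move 3: P1 pit2 -> P1=[3,3,0,1,5,2](3) P2=[5,5,5,4,4,2](0)
Move 4: P2 pit2 -> P1=[4,3,0,1,5,2](3) P2=[5,5,0,5,5,3](1)
Move 5: P2 pit5 -> P1=[5,4,0,1,5,2](3) P2=[5,5,0,5,5,0](2)
Move 6: P2 pit4 -> P1=[6,5,1,1,5,2](3) P2=[5,5,0,5,0,1](3)
Move 7: P1 pit3 -> P1=[6,5,1,0,6,2](3) P2=[5,5,0,5,0,1](3)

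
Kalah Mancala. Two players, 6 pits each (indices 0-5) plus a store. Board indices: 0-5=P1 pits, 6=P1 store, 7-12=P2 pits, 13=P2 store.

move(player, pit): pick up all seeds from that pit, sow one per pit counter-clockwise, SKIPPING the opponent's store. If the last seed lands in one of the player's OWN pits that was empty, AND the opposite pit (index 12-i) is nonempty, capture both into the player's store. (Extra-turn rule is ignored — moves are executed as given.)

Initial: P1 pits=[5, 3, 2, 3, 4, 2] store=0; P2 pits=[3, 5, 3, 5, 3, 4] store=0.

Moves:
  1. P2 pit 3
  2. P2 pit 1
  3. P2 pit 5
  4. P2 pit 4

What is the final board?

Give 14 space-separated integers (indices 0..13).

Answer: 8 6 4 4 5 2 0 3 0 4 1 0 1 4

Derivation:
Move 1: P2 pit3 -> P1=[6,4,2,3,4,2](0) P2=[3,5,3,0,4,5](1)
Move 2: P2 pit1 -> P1=[6,4,2,3,4,2](0) P2=[3,0,4,1,5,6](2)
Move 3: P2 pit5 -> P1=[7,5,3,4,5,2](0) P2=[3,0,4,1,5,0](3)
Move 4: P2 pit4 -> P1=[8,6,4,4,5,2](0) P2=[3,0,4,1,0,1](4)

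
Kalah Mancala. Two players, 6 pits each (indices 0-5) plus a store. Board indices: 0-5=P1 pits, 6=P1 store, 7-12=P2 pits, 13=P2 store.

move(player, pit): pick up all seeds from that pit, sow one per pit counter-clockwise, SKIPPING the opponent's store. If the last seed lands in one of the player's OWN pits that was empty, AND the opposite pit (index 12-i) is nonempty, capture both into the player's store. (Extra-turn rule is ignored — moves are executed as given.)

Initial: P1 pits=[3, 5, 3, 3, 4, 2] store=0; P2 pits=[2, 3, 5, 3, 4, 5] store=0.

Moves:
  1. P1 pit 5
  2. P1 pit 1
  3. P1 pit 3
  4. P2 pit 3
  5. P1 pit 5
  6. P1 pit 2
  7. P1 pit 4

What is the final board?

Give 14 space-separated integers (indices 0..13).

Move 1: P1 pit5 -> P1=[3,5,3,3,4,0](1) P2=[3,3,5,3,4,5](0)
Move 2: P1 pit1 -> P1=[3,0,4,4,5,1](2) P2=[3,3,5,3,4,5](0)
Move 3: P1 pit3 -> P1=[3,0,4,0,6,2](3) P2=[4,3,5,3,4,5](0)
Move 4: P2 pit3 -> P1=[3,0,4,0,6,2](3) P2=[4,3,5,0,5,6](1)
Move 5: P1 pit5 -> P1=[3,0,4,0,6,0](4) P2=[5,3,5,0,5,6](1)
Move 6: P1 pit2 -> P1=[3,0,0,1,7,1](5) P2=[5,3,5,0,5,6](1)
Move 7: P1 pit4 -> P1=[3,0,0,1,0,2](6) P2=[6,4,6,1,6,6](1)

Answer: 3 0 0 1 0 2 6 6 4 6 1 6 6 1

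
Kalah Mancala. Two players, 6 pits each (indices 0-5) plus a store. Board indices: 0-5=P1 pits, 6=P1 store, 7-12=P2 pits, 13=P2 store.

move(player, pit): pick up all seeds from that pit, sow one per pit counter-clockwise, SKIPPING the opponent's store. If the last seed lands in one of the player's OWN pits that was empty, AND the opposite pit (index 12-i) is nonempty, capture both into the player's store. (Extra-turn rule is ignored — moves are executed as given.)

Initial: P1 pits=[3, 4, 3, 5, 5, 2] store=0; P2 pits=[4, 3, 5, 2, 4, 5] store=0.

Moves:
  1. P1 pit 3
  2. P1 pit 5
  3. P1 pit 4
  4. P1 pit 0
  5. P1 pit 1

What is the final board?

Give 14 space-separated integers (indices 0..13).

Answer: 0 0 5 1 1 2 11 7 6 0 3 4 5 0

Derivation:
Move 1: P1 pit3 -> P1=[3,4,3,0,6,3](1) P2=[5,4,5,2,4,5](0)
Move 2: P1 pit5 -> P1=[3,4,3,0,6,0](2) P2=[6,5,5,2,4,5](0)
Move 3: P1 pit4 -> P1=[3,4,3,0,0,1](3) P2=[7,6,6,3,4,5](0)
Move 4: P1 pit0 -> P1=[0,5,4,0,0,1](10) P2=[7,6,0,3,4,5](0)
Move 5: P1 pit1 -> P1=[0,0,5,1,1,2](11) P2=[7,6,0,3,4,5](0)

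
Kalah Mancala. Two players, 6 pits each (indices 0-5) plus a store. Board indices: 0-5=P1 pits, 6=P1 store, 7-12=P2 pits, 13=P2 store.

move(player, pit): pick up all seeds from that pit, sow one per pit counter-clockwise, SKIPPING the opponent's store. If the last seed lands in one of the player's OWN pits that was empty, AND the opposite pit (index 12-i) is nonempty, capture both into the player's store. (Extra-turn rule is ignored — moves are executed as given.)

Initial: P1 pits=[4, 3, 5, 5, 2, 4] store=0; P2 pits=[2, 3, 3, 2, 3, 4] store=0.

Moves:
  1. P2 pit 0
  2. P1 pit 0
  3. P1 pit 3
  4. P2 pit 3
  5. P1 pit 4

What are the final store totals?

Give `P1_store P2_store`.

Answer: 2 0

Derivation:
Move 1: P2 pit0 -> P1=[4,3,5,5,2,4](0) P2=[0,4,4,2,3,4](0)
Move 2: P1 pit0 -> P1=[0,4,6,6,3,4](0) P2=[0,4,4,2,3,4](0)
Move 3: P1 pit3 -> P1=[0,4,6,0,4,5](1) P2=[1,5,5,2,3,4](0)
Move 4: P2 pit3 -> P1=[0,4,6,0,4,5](1) P2=[1,5,5,0,4,5](0)
Move 5: P1 pit4 -> P1=[0,4,6,0,0,6](2) P2=[2,6,5,0,4,5](0)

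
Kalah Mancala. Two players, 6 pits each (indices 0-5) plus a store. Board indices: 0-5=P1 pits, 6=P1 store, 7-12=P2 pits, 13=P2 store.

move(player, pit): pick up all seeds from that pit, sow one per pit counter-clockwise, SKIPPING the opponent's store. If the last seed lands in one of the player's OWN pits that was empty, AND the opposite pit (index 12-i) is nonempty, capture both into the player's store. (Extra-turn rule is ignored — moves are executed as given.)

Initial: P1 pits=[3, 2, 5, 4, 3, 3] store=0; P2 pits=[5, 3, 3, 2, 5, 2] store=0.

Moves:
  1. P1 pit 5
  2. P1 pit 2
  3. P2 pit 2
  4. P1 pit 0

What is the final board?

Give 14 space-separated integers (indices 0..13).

Answer: 0 3 1 6 4 1 2 7 4 0 3 6 3 0

Derivation:
Move 1: P1 pit5 -> P1=[3,2,5,4,3,0](1) P2=[6,4,3,2,5,2](0)
Move 2: P1 pit2 -> P1=[3,2,0,5,4,1](2) P2=[7,4,3,2,5,2](0)
Move 3: P2 pit2 -> P1=[3,2,0,5,4,1](2) P2=[7,4,0,3,6,3](0)
Move 4: P1 pit0 -> P1=[0,3,1,6,4,1](2) P2=[7,4,0,3,6,3](0)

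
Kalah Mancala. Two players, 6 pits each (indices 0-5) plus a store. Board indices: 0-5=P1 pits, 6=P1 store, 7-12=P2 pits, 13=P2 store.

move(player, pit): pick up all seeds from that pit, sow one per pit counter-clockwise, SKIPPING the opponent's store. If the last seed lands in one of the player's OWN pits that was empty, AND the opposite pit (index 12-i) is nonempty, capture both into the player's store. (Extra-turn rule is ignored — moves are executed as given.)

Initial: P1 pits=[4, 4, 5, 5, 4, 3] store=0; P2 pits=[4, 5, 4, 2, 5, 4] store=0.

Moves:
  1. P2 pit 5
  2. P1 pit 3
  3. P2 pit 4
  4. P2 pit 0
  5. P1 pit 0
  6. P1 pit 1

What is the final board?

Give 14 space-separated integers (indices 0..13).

Move 1: P2 pit5 -> P1=[5,5,6,5,4,3](0) P2=[4,5,4,2,5,0](1)
Move 2: P1 pit3 -> P1=[5,5,6,0,5,4](1) P2=[5,6,4,2,5,0](1)
Move 3: P2 pit4 -> P1=[6,6,7,0,5,4](1) P2=[5,6,4,2,0,1](2)
Move 4: P2 pit0 -> P1=[6,6,7,0,5,4](1) P2=[0,7,5,3,1,2](2)
Move 5: P1 pit0 -> P1=[0,7,8,1,6,5](2) P2=[0,7,5,3,1,2](2)
Move 6: P1 pit1 -> P1=[0,0,9,2,7,6](3) P2=[1,8,5,3,1,2](2)

Answer: 0 0 9 2 7 6 3 1 8 5 3 1 2 2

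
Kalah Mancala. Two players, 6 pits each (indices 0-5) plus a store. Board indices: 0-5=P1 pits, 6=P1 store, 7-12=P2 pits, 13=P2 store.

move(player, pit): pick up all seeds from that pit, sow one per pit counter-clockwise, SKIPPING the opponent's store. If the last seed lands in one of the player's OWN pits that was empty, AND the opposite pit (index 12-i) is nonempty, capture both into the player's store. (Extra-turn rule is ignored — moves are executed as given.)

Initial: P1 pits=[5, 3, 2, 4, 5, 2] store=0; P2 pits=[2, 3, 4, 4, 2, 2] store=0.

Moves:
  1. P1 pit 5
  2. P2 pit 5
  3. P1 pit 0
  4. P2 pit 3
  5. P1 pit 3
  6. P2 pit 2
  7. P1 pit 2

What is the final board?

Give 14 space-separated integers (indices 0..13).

Answer: 1 4 0 1 8 3 3 4 4 0 1 4 2 3

Derivation:
Move 1: P1 pit5 -> P1=[5,3,2,4,5,0](1) P2=[3,3,4,4,2,2](0)
Move 2: P2 pit5 -> P1=[6,3,2,4,5,0](1) P2=[3,3,4,4,2,0](1)
Move 3: P1 pit0 -> P1=[0,4,3,5,6,1](2) P2=[3,3,4,4,2,0](1)
Move 4: P2 pit3 -> P1=[1,4,3,5,6,1](2) P2=[3,3,4,0,3,1](2)
Move 5: P1 pit3 -> P1=[1,4,3,0,7,2](3) P2=[4,4,4,0,3,1](2)
Move 6: P2 pit2 -> P1=[1,4,3,0,7,2](3) P2=[4,4,0,1,4,2](3)
Move 7: P1 pit2 -> P1=[1,4,0,1,8,3](3) P2=[4,4,0,1,4,2](3)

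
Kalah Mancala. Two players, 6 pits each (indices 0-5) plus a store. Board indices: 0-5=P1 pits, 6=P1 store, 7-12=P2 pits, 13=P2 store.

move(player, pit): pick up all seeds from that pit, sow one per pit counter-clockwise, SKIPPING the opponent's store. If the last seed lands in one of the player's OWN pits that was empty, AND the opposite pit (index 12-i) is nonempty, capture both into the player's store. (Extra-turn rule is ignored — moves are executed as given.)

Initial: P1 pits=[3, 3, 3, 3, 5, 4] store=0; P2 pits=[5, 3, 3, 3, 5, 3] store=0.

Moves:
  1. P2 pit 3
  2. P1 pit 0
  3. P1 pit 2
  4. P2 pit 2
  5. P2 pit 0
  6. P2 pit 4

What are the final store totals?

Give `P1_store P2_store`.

Move 1: P2 pit3 -> P1=[3,3,3,3,5,4](0) P2=[5,3,3,0,6,4](1)
Move 2: P1 pit0 -> P1=[0,4,4,4,5,4](0) P2=[5,3,3,0,6,4](1)
Move 3: P1 pit2 -> P1=[0,4,0,5,6,5](1) P2=[5,3,3,0,6,4](1)
Move 4: P2 pit2 -> P1=[0,4,0,5,6,5](1) P2=[5,3,0,1,7,5](1)
Move 5: P2 pit0 -> P1=[0,4,0,5,6,5](1) P2=[0,4,1,2,8,6](1)
Move 6: P2 pit4 -> P1=[1,5,1,6,7,6](1) P2=[0,4,1,2,0,7](2)

Answer: 1 2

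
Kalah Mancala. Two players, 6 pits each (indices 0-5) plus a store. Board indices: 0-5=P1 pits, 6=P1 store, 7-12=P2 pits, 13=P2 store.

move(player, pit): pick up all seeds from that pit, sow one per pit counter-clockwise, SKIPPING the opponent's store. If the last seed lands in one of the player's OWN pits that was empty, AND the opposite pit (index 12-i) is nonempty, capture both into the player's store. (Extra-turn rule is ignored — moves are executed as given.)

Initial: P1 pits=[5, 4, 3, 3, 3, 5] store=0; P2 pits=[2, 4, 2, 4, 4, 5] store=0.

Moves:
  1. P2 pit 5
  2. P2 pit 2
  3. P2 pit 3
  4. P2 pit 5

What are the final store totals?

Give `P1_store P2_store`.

Answer: 0 3

Derivation:
Move 1: P2 pit5 -> P1=[6,5,4,4,3,5](0) P2=[2,4,2,4,4,0](1)
Move 2: P2 pit2 -> P1=[6,5,4,4,3,5](0) P2=[2,4,0,5,5,0](1)
Move 3: P2 pit3 -> P1=[7,6,4,4,3,5](0) P2=[2,4,0,0,6,1](2)
Move 4: P2 pit5 -> P1=[7,6,4,4,3,5](0) P2=[2,4,0,0,6,0](3)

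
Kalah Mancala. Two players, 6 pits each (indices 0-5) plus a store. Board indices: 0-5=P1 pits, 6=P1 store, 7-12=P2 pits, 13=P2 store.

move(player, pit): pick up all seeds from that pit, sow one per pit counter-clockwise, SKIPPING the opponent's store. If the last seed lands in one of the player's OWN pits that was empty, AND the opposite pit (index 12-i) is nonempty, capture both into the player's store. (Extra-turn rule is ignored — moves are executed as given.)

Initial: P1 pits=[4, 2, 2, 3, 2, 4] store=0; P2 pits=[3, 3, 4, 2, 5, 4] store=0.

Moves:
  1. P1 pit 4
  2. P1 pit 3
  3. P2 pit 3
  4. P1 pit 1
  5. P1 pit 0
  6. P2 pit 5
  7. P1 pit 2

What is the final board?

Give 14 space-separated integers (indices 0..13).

Move 1: P1 pit4 -> P1=[4,2,2,3,0,5](1) P2=[3,3,4,2,5,4](0)
Move 2: P1 pit3 -> P1=[4,2,2,0,1,6](2) P2=[3,3,4,2,5,4](0)
Move 3: P2 pit3 -> P1=[4,2,2,0,1,6](2) P2=[3,3,4,0,6,5](0)
Move 4: P1 pit1 -> P1=[4,0,3,0,1,6](7) P2=[3,3,0,0,6,5](0)
Move 5: P1 pit0 -> P1=[0,1,4,1,2,6](7) P2=[3,3,0,0,6,5](0)
Move 6: P2 pit5 -> P1=[1,2,5,2,2,6](7) P2=[3,3,0,0,6,0](1)
Move 7: P1 pit2 -> P1=[1,2,0,3,3,7](8) P2=[4,3,0,0,6,0](1)

Answer: 1 2 0 3 3 7 8 4 3 0 0 6 0 1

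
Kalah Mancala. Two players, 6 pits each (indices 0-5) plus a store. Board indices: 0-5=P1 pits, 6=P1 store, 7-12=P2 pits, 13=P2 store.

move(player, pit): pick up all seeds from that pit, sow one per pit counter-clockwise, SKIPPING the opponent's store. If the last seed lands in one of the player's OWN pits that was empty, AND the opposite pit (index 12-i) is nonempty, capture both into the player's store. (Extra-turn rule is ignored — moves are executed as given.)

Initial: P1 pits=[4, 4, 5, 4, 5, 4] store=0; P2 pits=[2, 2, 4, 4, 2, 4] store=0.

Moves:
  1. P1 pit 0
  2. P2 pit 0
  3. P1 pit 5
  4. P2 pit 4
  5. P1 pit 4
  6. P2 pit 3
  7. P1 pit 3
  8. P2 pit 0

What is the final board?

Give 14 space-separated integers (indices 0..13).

Answer: 1 6 0 0 1 2 3 0 7 8 0 1 6 9

Derivation:
Move 1: P1 pit0 -> P1=[0,5,6,5,6,4](0) P2=[2,2,4,4,2,4](0)
Move 2: P2 pit0 -> P1=[0,5,6,5,6,4](0) P2=[0,3,5,4,2,4](0)
Move 3: P1 pit5 -> P1=[0,5,6,5,6,0](1) P2=[1,4,6,4,2,4](0)
Move 4: P2 pit4 -> P1=[0,5,6,5,6,0](1) P2=[1,4,6,4,0,5](1)
Move 5: P1 pit4 -> P1=[0,5,6,5,0,1](2) P2=[2,5,7,5,0,5](1)
Move 6: P2 pit3 -> P1=[1,6,6,5,0,1](2) P2=[2,5,7,0,1,6](2)
Move 7: P1 pit3 -> P1=[1,6,6,0,1,2](3) P2=[3,6,7,0,1,6](2)
Move 8: P2 pit0 -> P1=[1,6,0,0,1,2](3) P2=[0,7,8,0,1,6](9)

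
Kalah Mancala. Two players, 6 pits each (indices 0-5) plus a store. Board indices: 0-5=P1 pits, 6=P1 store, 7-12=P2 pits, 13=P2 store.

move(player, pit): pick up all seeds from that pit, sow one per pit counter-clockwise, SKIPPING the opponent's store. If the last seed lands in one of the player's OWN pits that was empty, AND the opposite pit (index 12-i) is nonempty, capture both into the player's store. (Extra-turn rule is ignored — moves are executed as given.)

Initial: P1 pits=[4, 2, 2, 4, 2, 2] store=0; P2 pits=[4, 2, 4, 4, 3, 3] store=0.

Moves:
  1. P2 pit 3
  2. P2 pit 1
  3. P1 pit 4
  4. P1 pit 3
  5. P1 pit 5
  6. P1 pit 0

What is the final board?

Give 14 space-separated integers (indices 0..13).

Answer: 0 3 1 1 2 0 10 0 1 6 0 4 4 4

Derivation:
Move 1: P2 pit3 -> P1=[5,2,2,4,2,2](0) P2=[4,2,4,0,4,4](1)
Move 2: P2 pit1 -> P1=[5,2,0,4,2,2](0) P2=[4,0,5,0,4,4](4)
Move 3: P1 pit4 -> P1=[5,2,0,4,0,3](1) P2=[4,0,5,0,4,4](4)
Move 4: P1 pit3 -> P1=[5,2,0,0,1,4](2) P2=[5,0,5,0,4,4](4)
Move 5: P1 pit5 -> P1=[5,2,0,0,1,0](3) P2=[6,1,6,0,4,4](4)
Move 6: P1 pit0 -> P1=[0,3,1,1,2,0](10) P2=[0,1,6,0,4,4](4)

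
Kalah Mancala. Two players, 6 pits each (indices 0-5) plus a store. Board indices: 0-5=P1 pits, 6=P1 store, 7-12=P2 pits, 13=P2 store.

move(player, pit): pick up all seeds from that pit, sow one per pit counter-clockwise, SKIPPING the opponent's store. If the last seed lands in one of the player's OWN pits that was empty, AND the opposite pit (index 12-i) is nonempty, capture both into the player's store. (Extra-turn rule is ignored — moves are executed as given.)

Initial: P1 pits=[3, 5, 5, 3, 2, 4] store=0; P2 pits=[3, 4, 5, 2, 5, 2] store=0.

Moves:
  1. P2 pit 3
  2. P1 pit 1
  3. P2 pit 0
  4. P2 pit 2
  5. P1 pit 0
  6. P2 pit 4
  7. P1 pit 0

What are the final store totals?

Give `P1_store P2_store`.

Answer: 1 9

Derivation:
Move 1: P2 pit3 -> P1=[3,5,5,3,2,4](0) P2=[3,4,5,0,6,3](0)
Move 2: P1 pit1 -> P1=[3,0,6,4,3,5](1) P2=[3,4,5,0,6,3](0)
Move 3: P2 pit0 -> P1=[3,0,0,4,3,5](1) P2=[0,5,6,0,6,3](7)
Move 4: P2 pit2 -> P1=[4,1,0,4,3,5](1) P2=[0,5,0,1,7,4](8)
Move 5: P1 pit0 -> P1=[0,2,1,5,4,5](1) P2=[0,5,0,1,7,4](8)
Move 6: P2 pit4 -> P1=[1,3,2,6,5,5](1) P2=[0,5,0,1,0,5](9)
Move 7: P1 pit0 -> P1=[0,4,2,6,5,5](1) P2=[0,5,0,1,0,5](9)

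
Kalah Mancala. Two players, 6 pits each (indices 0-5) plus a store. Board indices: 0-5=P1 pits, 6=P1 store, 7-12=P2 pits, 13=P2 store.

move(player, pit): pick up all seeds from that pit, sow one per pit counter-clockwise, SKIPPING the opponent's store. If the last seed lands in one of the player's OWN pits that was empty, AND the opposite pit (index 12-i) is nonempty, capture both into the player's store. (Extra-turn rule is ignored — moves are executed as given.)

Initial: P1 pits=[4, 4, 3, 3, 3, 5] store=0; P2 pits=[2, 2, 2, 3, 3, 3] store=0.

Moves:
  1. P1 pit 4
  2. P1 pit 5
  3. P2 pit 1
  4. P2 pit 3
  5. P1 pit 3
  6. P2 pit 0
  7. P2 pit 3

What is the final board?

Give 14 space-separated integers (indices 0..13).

Move 1: P1 pit4 -> P1=[4,4,3,3,0,6](1) P2=[3,2,2,3,3,3](0)
Move 2: P1 pit5 -> P1=[4,4,3,3,0,0](2) P2=[4,3,3,4,4,3](0)
Move 3: P2 pit1 -> P1=[4,4,3,3,0,0](2) P2=[4,0,4,5,5,3](0)
Move 4: P2 pit3 -> P1=[5,5,3,3,0,0](2) P2=[4,0,4,0,6,4](1)
Move 5: P1 pit3 -> P1=[5,5,3,0,1,1](3) P2=[4,0,4,0,6,4](1)
Move 6: P2 pit0 -> P1=[5,5,3,0,1,1](3) P2=[0,1,5,1,7,4](1)
Move 7: P2 pit3 -> P1=[5,5,3,0,1,1](3) P2=[0,1,5,0,8,4](1)

Answer: 5 5 3 0 1 1 3 0 1 5 0 8 4 1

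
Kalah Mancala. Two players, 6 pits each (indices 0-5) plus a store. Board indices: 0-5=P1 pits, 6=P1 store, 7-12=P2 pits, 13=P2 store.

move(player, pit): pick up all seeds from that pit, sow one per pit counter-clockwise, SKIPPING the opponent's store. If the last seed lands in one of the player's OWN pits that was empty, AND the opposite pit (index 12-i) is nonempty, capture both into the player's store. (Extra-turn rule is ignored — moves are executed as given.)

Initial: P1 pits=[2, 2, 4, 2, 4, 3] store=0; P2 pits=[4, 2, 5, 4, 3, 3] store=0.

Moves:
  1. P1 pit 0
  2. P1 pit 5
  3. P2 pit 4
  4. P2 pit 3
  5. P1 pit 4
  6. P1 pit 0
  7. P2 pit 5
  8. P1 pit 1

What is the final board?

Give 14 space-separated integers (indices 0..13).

Move 1: P1 pit0 -> P1=[0,3,5,2,4,3](0) P2=[4,2,5,4,3,3](0)
Move 2: P1 pit5 -> P1=[0,3,5,2,4,0](1) P2=[5,3,5,4,3,3](0)
Move 3: P2 pit4 -> P1=[1,3,5,2,4,0](1) P2=[5,3,5,4,0,4](1)
Move 4: P2 pit3 -> P1=[2,3,5,2,4,0](1) P2=[5,3,5,0,1,5](2)
Move 5: P1 pit4 -> P1=[2,3,5,2,0,1](2) P2=[6,4,5,0,1,5](2)
Move 6: P1 pit0 -> P1=[0,4,6,2,0,1](2) P2=[6,4,5,0,1,5](2)
Move 7: P2 pit5 -> P1=[1,5,7,3,0,1](2) P2=[6,4,5,0,1,0](3)
Move 8: P1 pit1 -> P1=[1,0,8,4,1,2](3) P2=[6,4,5,0,1,0](3)

Answer: 1 0 8 4 1 2 3 6 4 5 0 1 0 3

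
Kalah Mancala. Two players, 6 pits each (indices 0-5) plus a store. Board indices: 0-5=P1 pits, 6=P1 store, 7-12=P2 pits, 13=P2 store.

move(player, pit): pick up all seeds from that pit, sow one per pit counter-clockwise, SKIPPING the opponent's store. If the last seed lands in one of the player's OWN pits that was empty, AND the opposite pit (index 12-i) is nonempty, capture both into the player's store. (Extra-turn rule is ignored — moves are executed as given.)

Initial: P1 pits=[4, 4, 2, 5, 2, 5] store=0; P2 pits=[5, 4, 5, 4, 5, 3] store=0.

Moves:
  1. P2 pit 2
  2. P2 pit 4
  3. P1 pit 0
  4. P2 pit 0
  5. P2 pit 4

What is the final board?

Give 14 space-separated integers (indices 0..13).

Answer: 0 6 4 7 3 6 1 0 5 1 6 0 7 2

Derivation:
Move 1: P2 pit2 -> P1=[5,4,2,5,2,5](0) P2=[5,4,0,5,6,4](1)
Move 2: P2 pit4 -> P1=[6,5,3,6,2,5](0) P2=[5,4,0,5,0,5](2)
Move 3: P1 pit0 -> P1=[0,6,4,7,3,6](1) P2=[5,4,0,5,0,5](2)
Move 4: P2 pit0 -> P1=[0,6,4,7,3,6](1) P2=[0,5,1,6,1,6](2)
Move 5: P2 pit4 -> P1=[0,6,4,7,3,6](1) P2=[0,5,1,6,0,7](2)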